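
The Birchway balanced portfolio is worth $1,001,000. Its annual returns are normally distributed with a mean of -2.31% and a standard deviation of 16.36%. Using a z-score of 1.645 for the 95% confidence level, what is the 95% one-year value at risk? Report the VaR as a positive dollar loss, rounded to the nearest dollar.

Return at the 95% tail: μ − z·σ = -2.31% − 1.645 × 16.36% = -2.31 − 26.9122 = -29.2222%
VaR = −(-29.2222%) × $1,001,000 = 29.2222% × $1,001,000 = $292,514

$292,514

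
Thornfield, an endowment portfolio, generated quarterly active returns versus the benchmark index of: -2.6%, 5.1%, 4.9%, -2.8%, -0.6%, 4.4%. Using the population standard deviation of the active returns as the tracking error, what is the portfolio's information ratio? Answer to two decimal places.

0.40

r̄ = (-2.6 + 5.1 + 4.9 − 2.8 − 0.6 + 4.4) / 6 = 1.4000%
Population σ = √[Σ(r − r̄)² / 6] = √[72.5800 / 6] = √12.0967 = 3.4780%
IR = r̄ / tracking error = 1.4000 / 3.4780 = 0.4025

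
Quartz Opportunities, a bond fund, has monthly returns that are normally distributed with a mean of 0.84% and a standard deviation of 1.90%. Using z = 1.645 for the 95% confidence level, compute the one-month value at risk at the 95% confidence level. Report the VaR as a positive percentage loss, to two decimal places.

2.29

VaR (as % loss) = −(μ − z·σ) = −(0.84% − 1.645 × 1.90%) = −(-2.2855%) = 2.2855%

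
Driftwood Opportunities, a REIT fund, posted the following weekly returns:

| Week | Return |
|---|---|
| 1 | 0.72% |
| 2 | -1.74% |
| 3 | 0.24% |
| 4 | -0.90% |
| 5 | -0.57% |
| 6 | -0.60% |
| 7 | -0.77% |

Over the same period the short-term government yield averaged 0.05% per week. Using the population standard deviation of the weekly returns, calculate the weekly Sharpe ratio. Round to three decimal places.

r̄ = (0.72 − 1.74 + 0.24 − 0.9 − 0.57 − 0.6 − 0.77) / 7 = -3.620 / 7 = -0.5171%
Population std dev = √[3.8193 / 7] = 0.7387%
Sharpe = (r̄ − rf) / σ = (-0.5171 − 0.05) / 0.7387 = -0.5671 / 0.7387 = -0.7677

-0.768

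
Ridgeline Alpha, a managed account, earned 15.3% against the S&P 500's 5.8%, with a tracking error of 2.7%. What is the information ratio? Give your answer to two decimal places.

3.52

IR = (Rp − Rb) / TE = (15.3% − 5.8%) / 2.7% = 9.50% / 2.7% = 3.5185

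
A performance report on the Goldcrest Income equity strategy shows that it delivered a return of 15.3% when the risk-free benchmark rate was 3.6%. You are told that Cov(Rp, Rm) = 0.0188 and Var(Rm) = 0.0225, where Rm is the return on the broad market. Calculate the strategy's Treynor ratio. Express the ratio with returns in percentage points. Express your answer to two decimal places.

β = Cov / Var = 0.0188 / 0.0225 = 0.8356
Treynor = (Rp − Rf) / β = (15.3% − 3.6%) / 0.8356 = 11.70 / 0.8356 = 14.0019

14.00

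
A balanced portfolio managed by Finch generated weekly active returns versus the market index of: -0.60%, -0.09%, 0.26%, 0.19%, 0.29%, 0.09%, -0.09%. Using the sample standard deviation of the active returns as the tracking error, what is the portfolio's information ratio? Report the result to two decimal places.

μ = (-0.6 − 0.09 + 0.26 + 0.19 + 0.29 + 0.09 − 0.09) / 7 = 0.050 / 7 = 0.0071%
Sample std dev = √[0.5717 / 6] = 0.3087%
IR = μ / tracking error = 0.0071 / 0.3087 = 0.0230

0.02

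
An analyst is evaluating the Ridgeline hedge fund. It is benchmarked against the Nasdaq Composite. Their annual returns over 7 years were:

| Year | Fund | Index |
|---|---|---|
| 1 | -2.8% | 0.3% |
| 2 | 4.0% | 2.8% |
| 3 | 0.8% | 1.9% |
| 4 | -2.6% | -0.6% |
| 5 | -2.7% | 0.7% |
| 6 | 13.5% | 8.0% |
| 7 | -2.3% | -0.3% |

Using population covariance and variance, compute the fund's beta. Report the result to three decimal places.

r̄p = 1.1286%,  r̄m = 1.8286%
Cov = Σ(rp − r̄p)(rm − r̄m) / 7 = 15.1135
Var(rm) = Σ(rm − r̄m)² / 7 = 7.5820
β = Cov / Var = 15.1135 / 7.5820 = 1.9933

1.993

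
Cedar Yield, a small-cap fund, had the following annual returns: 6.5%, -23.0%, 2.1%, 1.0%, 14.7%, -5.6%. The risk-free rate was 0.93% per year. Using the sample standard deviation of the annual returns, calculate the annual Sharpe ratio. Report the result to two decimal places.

μ = (6.5 − 23 + 2.1 + 1 + 14.7 − 5.6) / 6 = -0.7167%
Sample σ = √[Σ(r − μ)² / 5] = √[821.0283 / 5] = √164.2057 = 12.8143%
Sharpe = (μ − rf) / σ = (-0.7167 − 0.93) / 12.8143 = -1.6467 / 12.8143 = -0.1285

-0.13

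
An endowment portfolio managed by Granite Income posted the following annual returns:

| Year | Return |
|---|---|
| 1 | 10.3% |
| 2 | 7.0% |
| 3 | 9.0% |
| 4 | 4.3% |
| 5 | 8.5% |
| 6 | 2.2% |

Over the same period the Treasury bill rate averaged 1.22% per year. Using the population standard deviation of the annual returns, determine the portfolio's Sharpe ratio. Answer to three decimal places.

r̄ = (10.3 + 7 + 9 + 4.3 + 8.5 + 2.2) / 6 = 6.8833%
Population σ = √[Σ(r − r̄)² / 6] = √[47.3883 / 6] = √7.8981 = 2.8104%
Sharpe = (r̄ − rf) / σ = (6.8833 − 1.22) / 2.8104 = 5.6633 / 2.8104 = 2.0151

2.015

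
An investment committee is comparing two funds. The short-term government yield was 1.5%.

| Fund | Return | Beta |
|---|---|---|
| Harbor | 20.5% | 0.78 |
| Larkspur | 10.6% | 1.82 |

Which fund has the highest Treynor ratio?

Harbor: Treynor = (20.5% − 1.5%) / 0.78 = 24.359
Larkspur: Treynor = (10.6% − 1.5%) / 1.82 = 5.000
Highest: Harbor (24.359).

Harbor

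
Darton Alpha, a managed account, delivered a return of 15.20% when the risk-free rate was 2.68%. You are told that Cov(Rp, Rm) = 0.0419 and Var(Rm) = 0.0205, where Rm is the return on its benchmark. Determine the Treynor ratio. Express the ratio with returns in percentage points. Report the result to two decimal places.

β = Cov / Var = 0.0419 / 0.0205 = 2.0439
Treynor = (Rp − Rf) / β = (15.20% − 2.68%) / 2.0439 = 12.52 / 2.0439 = 6.1255

6.13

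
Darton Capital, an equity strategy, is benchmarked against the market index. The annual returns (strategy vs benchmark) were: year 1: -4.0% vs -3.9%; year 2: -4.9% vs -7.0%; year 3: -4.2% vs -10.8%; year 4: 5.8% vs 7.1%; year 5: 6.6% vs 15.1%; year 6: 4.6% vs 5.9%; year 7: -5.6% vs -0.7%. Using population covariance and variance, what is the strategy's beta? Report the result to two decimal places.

r̄p = -0.2429%,  r̄m = 0.8143%
Cov = Σ(rp − r̄p)(rm − r̄m) / 7 = 38.3635
Var(rm) = Σ(rm − r̄m)² / 7 = 69.9898
β = Cov / Var = 38.3635 / 69.9898 = 0.5481

0.55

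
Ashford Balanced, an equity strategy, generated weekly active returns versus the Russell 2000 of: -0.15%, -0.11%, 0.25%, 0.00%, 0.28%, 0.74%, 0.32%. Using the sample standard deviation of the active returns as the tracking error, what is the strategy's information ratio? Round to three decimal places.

0.615

r̄ = (-0.15 − 0.11 + 0.25 + 0 + 0.28 + 0.74 + 0.32) / 7 = 0.1900%
Sample σ = √[Σ(r − r̄)² / 6] = √[0.5728 / 6] = √0.0955 = 0.3090%
IR = r̄ / tracking error = 0.1900 / 0.3090 = 0.6149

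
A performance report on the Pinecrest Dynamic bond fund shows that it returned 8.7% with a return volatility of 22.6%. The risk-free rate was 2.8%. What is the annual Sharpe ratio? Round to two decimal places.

Sharpe = (Rp − Rf) / σp = (8.7% − 2.8%) / 22.6% = 5.90% / 22.6% = 0.2611

0.26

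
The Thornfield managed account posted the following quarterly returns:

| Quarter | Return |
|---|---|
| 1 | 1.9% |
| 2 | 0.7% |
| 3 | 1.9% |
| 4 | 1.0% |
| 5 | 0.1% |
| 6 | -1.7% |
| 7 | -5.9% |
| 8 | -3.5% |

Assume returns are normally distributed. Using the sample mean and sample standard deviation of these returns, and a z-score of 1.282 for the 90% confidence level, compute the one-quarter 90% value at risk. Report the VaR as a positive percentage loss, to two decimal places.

μ = (1.9 + 0.7 + 1.9 + 1 + 0.1 − 1.7 − 5.9 − 3.5) / 8 = -5.50 / 8 = -0.6875%
Sample σ = √[Σ(r − μ)² / 7] = √[54.8888 / 7] = √7.8413 = 2.8002%
VaR = −(μ − z·σ) = −(-0.6875 − 1.282 × 2.8002) = −(-4.2774) = 4.2774%

4.28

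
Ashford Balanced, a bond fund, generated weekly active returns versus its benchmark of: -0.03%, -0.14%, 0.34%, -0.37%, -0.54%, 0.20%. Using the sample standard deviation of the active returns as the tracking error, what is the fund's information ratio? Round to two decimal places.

r̄ = (-0.03 − 0.14 + 0.34 − 0.37 − 0.54 + 0.2) / 6 = -0.0900%
Sample std dev = √[0.5560 / 5] = 0.3335%
IR = r̄ / tracking error = -0.0900 / 0.3335 = -0.2699

-0.27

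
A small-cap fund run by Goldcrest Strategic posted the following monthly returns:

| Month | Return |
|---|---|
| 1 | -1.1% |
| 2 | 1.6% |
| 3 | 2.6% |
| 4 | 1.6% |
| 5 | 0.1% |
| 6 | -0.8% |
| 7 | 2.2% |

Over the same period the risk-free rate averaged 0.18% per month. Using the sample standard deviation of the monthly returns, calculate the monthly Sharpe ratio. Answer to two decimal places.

0.48

μ = (-1.1 + 1.6 + 2.6 + 1.6 + 0.1 − 0.8 + 2.2) / 7 = 0.8857%
Σ(r − μ)² = (-1.1 − 0.8857)² + (1.6 − 0.8857)² + … = 13.0886
sample σ = √(13.0886 / 6) = √2.1814 = 1.4770%
Sharpe = (μ − rf) / σ = (0.8857 − 0.18) / 1.4770 = 0.7057 / 1.4770 = 0.4778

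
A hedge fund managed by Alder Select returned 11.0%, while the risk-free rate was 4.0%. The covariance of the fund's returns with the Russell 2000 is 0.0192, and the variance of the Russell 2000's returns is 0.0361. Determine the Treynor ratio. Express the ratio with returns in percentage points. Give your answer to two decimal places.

β = Cov / Var = 0.0192 / 0.0361 = 0.5319
Treynor = (Rp − Rf) / β = (11.0% − 4.0%) / 0.5319 = 7.00 / 0.5319 = 13.1604

13.16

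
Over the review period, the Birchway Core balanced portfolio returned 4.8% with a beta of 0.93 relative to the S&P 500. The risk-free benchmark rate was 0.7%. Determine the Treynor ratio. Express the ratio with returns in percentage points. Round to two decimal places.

4.41

Treynor = (Rp − Rf) / β = (4.8% − 0.7%) / 0.93 = 4.10 / 0.93 = 4.4086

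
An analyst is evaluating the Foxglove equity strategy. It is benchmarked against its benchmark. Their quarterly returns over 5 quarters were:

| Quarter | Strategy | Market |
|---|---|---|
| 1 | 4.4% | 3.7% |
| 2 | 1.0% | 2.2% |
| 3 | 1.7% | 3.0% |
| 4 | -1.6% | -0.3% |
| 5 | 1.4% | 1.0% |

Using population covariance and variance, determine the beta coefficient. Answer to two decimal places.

r̄p = 1.3800%,  r̄m = 1.9200%
Cov = Σ(rp − r̄p)(rm − r̄m) / 5 = 2.4424
Var(rm) = Σ(rm − r̄m)² / 5 = 2.0376
β = Cov / Var = 2.4424 / 2.0376 = 1.1987

1.20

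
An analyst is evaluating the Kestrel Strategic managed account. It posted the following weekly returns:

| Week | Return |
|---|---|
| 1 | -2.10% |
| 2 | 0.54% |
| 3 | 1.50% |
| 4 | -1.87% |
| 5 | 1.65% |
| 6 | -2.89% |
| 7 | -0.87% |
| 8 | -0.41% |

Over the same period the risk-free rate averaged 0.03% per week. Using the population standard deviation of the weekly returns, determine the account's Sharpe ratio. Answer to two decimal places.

-0.37

μ = (-2.1 + 0.54 + 1.5 − 1.87 + 1.65 − 2.89 − 0.87 − 0.41) / 8 = -0.5563%
Σ(r − μ)² = 19.9728; population σ = √(19.9728/8) = 1.5801%
Sharpe = (μ − rf) / σ = (-0.5563 − 0.03) / 1.5801 = -0.5863 / 1.5801 = -0.3711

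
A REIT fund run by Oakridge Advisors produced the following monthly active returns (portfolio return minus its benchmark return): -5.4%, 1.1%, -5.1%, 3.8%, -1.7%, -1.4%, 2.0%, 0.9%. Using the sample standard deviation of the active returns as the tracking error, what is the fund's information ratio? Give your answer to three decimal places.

-0.220

r̄ = (-5.4 + 1.1 − 5.1 + 3.8 − 1.7 − 1.4 + 2 + 0.9) / 8 = -5.80 / 8 = -0.7250%
Sample σ = √[Σ(r − r̄)² / 7] = √[76.2750 / 7] = √10.8964 = 3.3010%
IR = r̄ / tracking error = -0.7250 / 3.3010 = -0.2196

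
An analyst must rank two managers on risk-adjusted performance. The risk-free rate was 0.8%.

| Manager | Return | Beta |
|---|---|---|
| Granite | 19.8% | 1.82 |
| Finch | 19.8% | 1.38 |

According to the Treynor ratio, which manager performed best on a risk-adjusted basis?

Granite: Treynor = (19.8% − 0.8%) / 1.82 = 10.440
Finch: Treynor = (19.8% − 0.8%) / 1.38 = 13.768
Highest: Finch (13.768).

Finch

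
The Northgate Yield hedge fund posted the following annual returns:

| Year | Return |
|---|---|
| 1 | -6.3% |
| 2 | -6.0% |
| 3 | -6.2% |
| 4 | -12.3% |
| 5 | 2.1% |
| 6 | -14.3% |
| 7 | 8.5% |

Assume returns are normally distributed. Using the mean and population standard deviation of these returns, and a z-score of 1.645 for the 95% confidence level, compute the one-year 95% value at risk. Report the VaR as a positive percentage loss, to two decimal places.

r̄ = (-6.3 − 6 − 6.2 − 12.3 + 2.1 − 14.3 + 8.5) / 7 = -4.9286%
Population std dev = √[376.5343 / 7] = 7.3342%
VaR = −(r̄ − z·σ) = −(-4.9286 − 1.645 × 7.3342) = −(-16.9934) = 16.9934%

16.99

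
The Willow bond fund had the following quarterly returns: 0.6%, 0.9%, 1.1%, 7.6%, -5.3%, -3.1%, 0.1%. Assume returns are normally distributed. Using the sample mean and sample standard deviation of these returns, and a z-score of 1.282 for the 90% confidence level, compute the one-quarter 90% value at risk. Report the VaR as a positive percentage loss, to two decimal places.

μ = (0.6 + 0.9 + 1.1 + 7.6 − 5.3 − 3.1 + 0.1) / 7 = 0.2714%
Σ(r − μ)² = (0.6 − 0.2714)² + (0.9 − 0.2714)² + (1.1 − 0.2714)² + … = 97.3343
sample σ = √(97.3343 / 6) = √16.2224 = 4.0277%
VaR = −(μ − z·σ) = −(0.2714 − 1.282 × 4.0277) = −(-4.8921) = 4.8921%

4.89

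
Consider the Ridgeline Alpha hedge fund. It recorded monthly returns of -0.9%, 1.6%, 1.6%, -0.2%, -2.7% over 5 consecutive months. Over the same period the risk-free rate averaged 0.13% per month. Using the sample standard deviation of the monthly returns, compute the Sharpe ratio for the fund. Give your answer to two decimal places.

-0.14

r̄ = (-0.9 + 1.6 + 1.6 − 0.2 − 2.7) / 5 = -0.1200%
Σ(r − r̄)² = 13.1880; sample σ = √(13.1880/4) = 1.8158%
Sharpe = (r̄ − rf) / σ = (-0.1200 − 0.13) / 1.8158 = -0.2500 / 1.8158 = -0.1377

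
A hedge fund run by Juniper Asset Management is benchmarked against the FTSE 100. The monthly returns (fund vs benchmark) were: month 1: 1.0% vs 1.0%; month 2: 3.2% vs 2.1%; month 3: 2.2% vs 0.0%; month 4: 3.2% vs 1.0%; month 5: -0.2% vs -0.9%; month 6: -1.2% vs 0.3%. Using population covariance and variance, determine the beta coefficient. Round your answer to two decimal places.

r̄p = 1.3667%,  r̄m = 0.5833%
Cov = Σ(rp − r̄p)(rm − r̄m) / 6 = 0.9928
Var(rm) = Σ(rm − r̄m)² / 6 = 0.8781
β = Cov / Var = 0.9928 / 0.8781 = 1.1306

1.13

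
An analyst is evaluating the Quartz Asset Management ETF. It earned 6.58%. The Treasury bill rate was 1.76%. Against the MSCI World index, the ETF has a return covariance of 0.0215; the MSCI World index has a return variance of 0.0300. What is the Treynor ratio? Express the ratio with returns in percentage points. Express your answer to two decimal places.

β = Cov / Var = 0.0215 / 0.0300 = 0.7167
Treynor = (Rp − Rf) / β = (6.58% − 1.76%) / 0.7167 = 4.82 / 0.7167 = 6.7253

6.73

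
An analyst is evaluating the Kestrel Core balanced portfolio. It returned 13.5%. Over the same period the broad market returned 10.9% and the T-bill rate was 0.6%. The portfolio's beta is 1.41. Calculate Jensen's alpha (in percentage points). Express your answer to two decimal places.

-1.62

CAPM expected return = Rf + β(Rm − Rf) = 0.6% + 1.41 × (10.9% − 0.6%) = 0.6 + 1.41 × 10.30 = 15.1230%
Jensen's α = Rp − E[R] = 13.5% − 15.1230% = -1.6230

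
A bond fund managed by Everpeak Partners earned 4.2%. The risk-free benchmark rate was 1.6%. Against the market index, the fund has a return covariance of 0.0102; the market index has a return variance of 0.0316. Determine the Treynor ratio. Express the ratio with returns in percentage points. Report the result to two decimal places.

β = Cov / Var = 0.0102 / 0.0316 = 0.3228
Treynor = (Rp − Rf) / β = (4.2% − 1.6%) / 0.3228 = 2.60 / 0.3228 = 8.0545

8.05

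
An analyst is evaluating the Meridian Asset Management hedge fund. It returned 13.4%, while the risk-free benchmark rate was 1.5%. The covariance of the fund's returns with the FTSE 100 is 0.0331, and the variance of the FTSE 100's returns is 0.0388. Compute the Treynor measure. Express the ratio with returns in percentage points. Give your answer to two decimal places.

β = Cov / Var = 0.0331 / 0.0388 = 0.8531
Treynor = (Rp − Rf) / β = (13.4% − 1.5%) / 0.8531 = 11.90 / 0.8531 = 13.9491

13.95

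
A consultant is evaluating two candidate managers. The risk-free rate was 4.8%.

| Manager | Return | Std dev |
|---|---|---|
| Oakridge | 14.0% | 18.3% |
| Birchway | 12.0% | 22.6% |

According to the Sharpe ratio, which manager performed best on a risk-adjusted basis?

Oakridge

Oakridge: Sharpe ratio = (14.0% − 4.8%) / 18.3% = 0.503
Birchway: Sharpe ratio = (12.0% − 4.8%) / 22.6% = 0.319
Highest: Oakridge (0.503).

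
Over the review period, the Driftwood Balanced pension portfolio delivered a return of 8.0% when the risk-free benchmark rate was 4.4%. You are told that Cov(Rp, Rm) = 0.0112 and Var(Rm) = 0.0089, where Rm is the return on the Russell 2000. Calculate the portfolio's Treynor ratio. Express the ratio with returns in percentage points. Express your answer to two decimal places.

β = Cov / Var = 0.0112 / 0.0089 = 1.2584
Treynor = (Rp − Rf) / β = (8.0% − 4.4%) / 1.2584 = 3.60 / 1.2584 = 2.8608

2.86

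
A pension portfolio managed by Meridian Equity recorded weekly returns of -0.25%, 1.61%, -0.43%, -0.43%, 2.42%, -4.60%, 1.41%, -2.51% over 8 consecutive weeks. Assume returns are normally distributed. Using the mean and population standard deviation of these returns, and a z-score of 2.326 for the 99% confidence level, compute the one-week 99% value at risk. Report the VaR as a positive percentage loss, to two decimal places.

5.37

r̄ = (-0.25 + 1.61 − 0.43 − 0.43 + 2.42 − 4.6 + 1.41 − 2.51) / 8 = -0.3475%
Population std dev = √[37.3630 / 8] = 2.1611%
VaR = −(r̄ − z·σ) = −(-0.3475 − 2.326 × 2.1611) = −(-5.3742) = 5.3742%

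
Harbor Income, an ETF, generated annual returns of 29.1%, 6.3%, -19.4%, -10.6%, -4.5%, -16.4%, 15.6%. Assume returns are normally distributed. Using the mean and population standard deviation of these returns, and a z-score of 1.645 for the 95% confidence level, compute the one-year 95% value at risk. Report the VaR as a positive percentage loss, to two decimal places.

27.14

r̄ = (29.1 + 6.3 − 19.4 − 10.6 − 4.5 − 16.4 + 15.6) / 7 = 0.10 / 7 = 0.0143%
Σ(r − r̄)² = 1907.7886; population σ = √(1907.7886/7) = 16.5088%
VaR = −(r̄ − z·σ) = −(0.0143 − 1.645 × 16.5088) = −(-27.1427) = 27.1427%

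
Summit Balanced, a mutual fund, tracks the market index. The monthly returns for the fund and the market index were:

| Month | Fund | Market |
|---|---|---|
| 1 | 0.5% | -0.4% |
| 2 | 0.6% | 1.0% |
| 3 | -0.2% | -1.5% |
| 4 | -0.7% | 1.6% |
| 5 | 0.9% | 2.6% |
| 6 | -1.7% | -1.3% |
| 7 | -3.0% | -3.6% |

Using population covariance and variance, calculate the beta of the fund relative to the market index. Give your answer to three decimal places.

0.522

r̄p = -0.5143%,  r̄m = -0.2286%
Cov = Σ(rp − r̄p)(rm − r̄m) / 7 = 2.0153
Var(rm) = Σ(rm − r̄m)² / 7 = 3.8592
β = Cov / Var = 2.0153 / 3.8592 = 0.5222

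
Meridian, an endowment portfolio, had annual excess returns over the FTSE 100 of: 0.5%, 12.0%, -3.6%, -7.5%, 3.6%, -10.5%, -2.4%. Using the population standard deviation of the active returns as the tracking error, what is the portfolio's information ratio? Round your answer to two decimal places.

Mean return r̄ = -7.90 / 7 = -1.1286%
Σ(r − r̄)² = 333.5143; population σ = √(333.5143/7) = 6.9025%
IR = r̄ / tracking error = -1.1286 / 6.9025 = -0.1635

-0.16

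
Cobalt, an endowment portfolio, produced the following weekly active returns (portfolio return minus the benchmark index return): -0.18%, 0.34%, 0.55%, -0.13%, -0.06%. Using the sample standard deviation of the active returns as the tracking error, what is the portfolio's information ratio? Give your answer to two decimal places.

Mean return r̄ = 0.520 / 5 = 0.1040%
Sample σ = √[Σ(r − r̄)² / 4] = √[0.4169 / 4] = √0.1042 = 0.3228%
IR = r̄ / tracking error = 0.1040 / 0.3228 = 0.3222

0.32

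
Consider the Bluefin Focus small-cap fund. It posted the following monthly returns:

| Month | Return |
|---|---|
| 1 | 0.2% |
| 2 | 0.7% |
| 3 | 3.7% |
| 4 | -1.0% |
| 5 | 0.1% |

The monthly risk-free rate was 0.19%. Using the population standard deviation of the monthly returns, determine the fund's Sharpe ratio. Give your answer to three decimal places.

μ = (0.2 + 0.7 + 3.7 − 1 + 0.1) / 5 = 0.7400%
Population std dev = √[12.4920 / 5] = 1.5806%
Sharpe = (μ − rf) / σ = (0.7400 − 0.19) / 1.5806 = 0.5500 / 1.5806 = 0.3480

0.348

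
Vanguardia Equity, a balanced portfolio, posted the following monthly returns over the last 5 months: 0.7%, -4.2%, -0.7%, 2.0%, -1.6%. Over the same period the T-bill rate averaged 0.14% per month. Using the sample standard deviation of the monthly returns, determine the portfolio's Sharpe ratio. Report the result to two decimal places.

-0.38

μ = (0.7 − 4.2 − 0.7 + 2 − 1.6) / 5 = -3.80 / 5 = -0.7600%
Σ(r − μ)² = 22.2920; sample σ = √(22.2920/4) = 2.3607%
Sharpe = (μ − rf) / σ = (-0.7600 − 0.14) / 2.3607 = -0.9000 / 2.3607 = -0.3812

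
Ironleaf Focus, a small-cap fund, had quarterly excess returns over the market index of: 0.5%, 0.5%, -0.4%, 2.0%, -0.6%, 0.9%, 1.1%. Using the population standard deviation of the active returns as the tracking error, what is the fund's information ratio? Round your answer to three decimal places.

Mean return μ = 4.00 / 7 = 0.5714%
Σ(r − μ)² = (0.5 − 0.5714)² + (0.5 − 0.5714)² + (-0.4 − 0.5714)² + … = 4.7543
σ = √[4.7543 / 7] = 0.8241%
IR = μ / tracking error = 0.5714 / 0.8241 = 0.6934

0.693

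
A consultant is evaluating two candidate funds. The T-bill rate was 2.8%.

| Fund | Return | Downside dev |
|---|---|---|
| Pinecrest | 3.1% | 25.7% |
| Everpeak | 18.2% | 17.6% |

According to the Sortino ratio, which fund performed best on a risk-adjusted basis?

Everpeak

Pinecrest: Sortino ratio = (3.1% − 2.8%) / 25.7% = 0.012
Everpeak: Sortino ratio = (18.2% − 2.8%) / 17.6% = 0.875
Highest: Everpeak (0.875).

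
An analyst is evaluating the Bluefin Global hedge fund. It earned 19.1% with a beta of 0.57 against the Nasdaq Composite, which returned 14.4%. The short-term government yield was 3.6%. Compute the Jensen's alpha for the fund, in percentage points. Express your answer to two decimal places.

CAPM expected return = Rf + β(Rm − Rf) = 3.6% + 0.57 × (14.4% − 3.6%) = 3.6 + 0.57 × 10.80 = 9.7560%
Jensen's α = Rp − E[R] = 19.1% − 9.7560% = 9.3440

9.34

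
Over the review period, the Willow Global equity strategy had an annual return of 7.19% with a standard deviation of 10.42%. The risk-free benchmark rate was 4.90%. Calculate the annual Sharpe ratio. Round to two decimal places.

Sharpe = (Rp − Rf) / σp = (7.19% − 4.90%) / 10.42% = 2.29% / 10.42% = 0.2198

0.22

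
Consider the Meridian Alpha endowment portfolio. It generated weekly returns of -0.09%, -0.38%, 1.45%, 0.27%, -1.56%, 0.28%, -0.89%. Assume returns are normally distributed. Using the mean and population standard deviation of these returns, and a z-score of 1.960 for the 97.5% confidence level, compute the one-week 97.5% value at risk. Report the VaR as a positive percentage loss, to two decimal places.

1.87

Mean return r̄ = -0.920 / 7 = -0.1314%
Population σ = √[Σ(r − r̄)² / 7] = √[5.5111 / 7] = √0.7873 = 0.8873%
VaR = −(r̄ − z·σ) = −(-0.1314 − 1.960 × 0.8873) = −(-1.8705) = 1.8705%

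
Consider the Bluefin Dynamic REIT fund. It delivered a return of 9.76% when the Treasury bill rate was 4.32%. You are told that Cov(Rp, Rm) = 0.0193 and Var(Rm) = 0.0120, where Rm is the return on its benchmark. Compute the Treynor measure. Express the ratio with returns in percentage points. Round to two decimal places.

β = Cov / Var = 0.0193 / 0.0120 = 1.6083
Treynor = (Rp − Rf) / β = (9.76% − 4.32%) / 1.6083 = 5.44 / 1.6083 = 3.3825

3.38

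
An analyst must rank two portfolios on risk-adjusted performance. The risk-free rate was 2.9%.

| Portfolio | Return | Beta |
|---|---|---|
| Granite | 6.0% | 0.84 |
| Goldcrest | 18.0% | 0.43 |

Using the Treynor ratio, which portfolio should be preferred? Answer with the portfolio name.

Goldcrest

Granite: Treynor = (6.0% − 2.9%) / 0.84 = 3.690
Goldcrest: Treynor = (18.0% − 2.9%) / 0.43 = 35.116
Highest: Goldcrest (35.116).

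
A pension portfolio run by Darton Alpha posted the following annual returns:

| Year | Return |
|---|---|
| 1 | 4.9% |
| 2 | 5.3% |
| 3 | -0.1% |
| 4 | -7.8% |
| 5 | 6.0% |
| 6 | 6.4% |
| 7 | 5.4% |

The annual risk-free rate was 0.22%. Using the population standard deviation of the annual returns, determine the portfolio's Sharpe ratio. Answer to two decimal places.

Mean return μ = 20.10 / 7 = 2.8714%
Σ(r − μ)² = (4.9 − 2.8714)² + (5.3 − 2.8714)² + (-0.1 − 2.8714)² + … = 161.3543
σ = √[161.3543 / 7] = 4.8011%
Sharpe = (μ − rf) / σ = (2.8714 − 0.22) / 4.8011 = 2.6514 / 4.8011 = 0.5522

0.55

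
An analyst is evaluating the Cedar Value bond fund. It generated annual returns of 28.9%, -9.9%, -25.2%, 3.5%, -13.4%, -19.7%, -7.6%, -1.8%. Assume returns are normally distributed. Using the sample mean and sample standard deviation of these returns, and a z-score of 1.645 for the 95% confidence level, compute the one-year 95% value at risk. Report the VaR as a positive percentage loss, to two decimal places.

33.13

r̄ = (28.9 − 9.9 − 25.2 + 3.5 − 13.4 − 19.7 − 7.6 − 1.8) / 8 = -45.20 / 8 = -5.6500%
Sample std dev = √[1953.7800 / 7] = 16.7066%
VaR = −(r̄ − z·σ) = −(-5.6500 − 1.645 × 16.7066) = −(-33.1324) = 33.1324%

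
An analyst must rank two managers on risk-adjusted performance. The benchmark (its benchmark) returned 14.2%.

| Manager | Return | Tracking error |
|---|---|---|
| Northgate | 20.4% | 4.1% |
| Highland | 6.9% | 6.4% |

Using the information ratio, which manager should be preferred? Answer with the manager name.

Northgate

Northgate: IR = (20.4% − 14.2%) / 4.1% = 1.512
Highland: IR = (6.9% − 14.2%) / 6.4% = -1.141
Highest: Northgate (1.512).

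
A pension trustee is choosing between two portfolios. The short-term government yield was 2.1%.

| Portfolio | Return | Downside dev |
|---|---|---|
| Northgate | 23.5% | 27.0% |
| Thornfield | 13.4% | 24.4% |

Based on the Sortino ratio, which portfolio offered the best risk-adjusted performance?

Northgate: Sortino ratio = (23.5% − 2.1%) / 27.0% = 0.793
Thornfield: Sortino ratio = (13.4% − 2.1%) / 24.4% = 0.463
Highest: Northgate (0.793).

Northgate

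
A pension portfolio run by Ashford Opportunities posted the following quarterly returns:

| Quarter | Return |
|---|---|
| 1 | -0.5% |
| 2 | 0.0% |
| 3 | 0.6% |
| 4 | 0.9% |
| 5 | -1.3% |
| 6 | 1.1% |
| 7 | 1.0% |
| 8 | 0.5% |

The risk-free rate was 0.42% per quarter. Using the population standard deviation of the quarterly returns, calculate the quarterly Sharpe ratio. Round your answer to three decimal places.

-0.169

Mean return r̄ = 2.30 / 8 = 0.2875%
Σ(r − r̄)² = (-0.5 − 0.2875)² + (0 − 0.2875)² + (0.6 − 0.2875)² + … = 4.9088
population σ = √(4.9088 / 8) = √0.6136 = 0.7833%
Sharpe = (r̄ − rf) / σ = (0.2875 − 0.42) / 0.7833 = -0.1325 / 0.7833 = -0.1692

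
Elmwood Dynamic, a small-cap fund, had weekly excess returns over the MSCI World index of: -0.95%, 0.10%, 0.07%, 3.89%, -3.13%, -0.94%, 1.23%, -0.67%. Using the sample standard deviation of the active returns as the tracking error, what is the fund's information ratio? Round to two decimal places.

Mean return μ = -0.400 / 8 = -0.0500%
Sample std dev = √[28.6718 / 7] = 2.0239%
IR = μ / tracking error = -0.0500 / 2.0239 = -0.0247

-0.02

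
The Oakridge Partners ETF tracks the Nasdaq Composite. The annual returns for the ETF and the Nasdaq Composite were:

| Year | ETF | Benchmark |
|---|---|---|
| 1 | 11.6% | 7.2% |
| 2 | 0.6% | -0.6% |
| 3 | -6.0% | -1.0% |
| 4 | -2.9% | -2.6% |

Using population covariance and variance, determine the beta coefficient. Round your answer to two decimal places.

1.63

r̄p = 0.8250%,  r̄m = 0.7500%
Cov = Σ(rp − r̄p)(rm − r̄m) / 4 = 23.5563
Var(rm) = Σ(rm − r̄m)² / 4 = 14.4275
β = Cov / Var = 23.5563 / 14.4275 = 1.6327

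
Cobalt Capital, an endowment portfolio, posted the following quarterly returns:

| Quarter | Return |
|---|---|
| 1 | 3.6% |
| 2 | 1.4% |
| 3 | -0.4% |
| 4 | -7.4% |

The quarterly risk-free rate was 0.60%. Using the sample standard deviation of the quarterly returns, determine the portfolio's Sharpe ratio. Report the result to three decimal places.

-0.273

Mean return r̄ = -2.80 / 4 = -0.7000%
Sample σ = √[Σ(r − r̄)² / 3] = √[67.8800 / 3] = √22.6267 = 4.7568%
Sharpe = (r̄ − rf) / σ = (-0.7000 − 0.6) / 4.7568 = -1.3000 / 4.7568 = -0.2733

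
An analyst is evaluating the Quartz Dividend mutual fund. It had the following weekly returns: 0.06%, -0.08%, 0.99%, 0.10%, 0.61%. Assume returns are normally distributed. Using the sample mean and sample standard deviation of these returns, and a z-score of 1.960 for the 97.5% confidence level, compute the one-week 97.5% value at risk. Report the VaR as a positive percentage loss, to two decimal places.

r̄ = (0.06 − 0.08 + 0.99 + 0.1 + 0.61) / 5 = 0.3360%
Sample σ = √[Σ(r − r̄)² / 4] = √[0.8077 / 4] = √0.2019 = 0.4493%
VaR = −(r̄ − z·σ) = −(0.3360 − 1.960 × 0.4493) = −(-0.5446) = 0.5446%

0.54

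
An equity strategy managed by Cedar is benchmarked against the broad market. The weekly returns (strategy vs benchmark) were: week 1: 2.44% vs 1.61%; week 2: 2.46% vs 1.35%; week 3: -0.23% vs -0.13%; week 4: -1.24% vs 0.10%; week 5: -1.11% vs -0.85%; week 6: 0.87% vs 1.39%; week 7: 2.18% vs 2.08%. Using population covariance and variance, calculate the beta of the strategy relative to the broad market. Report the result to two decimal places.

r̄p = 0.7671%,  r̄m = 0.7929%
Cov = Σ(rp − r̄p)(rm − r̄m) / 7 = 1.3693
Var(rm) = Σ(rm − r̄m)² / 7 = 1.0032
β = Cov / Var = 1.3693 / 1.0032 = 1.3649

1.36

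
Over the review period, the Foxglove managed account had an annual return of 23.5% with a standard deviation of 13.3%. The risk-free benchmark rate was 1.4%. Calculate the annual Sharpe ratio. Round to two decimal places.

Sharpe = (Rp − Rf) / σp = (23.5% − 1.4%) / 13.3% = 22.10% / 13.3% = 1.6617

1.66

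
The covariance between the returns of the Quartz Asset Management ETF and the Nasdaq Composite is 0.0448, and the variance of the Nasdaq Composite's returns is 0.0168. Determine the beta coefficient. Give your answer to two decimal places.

2.67

β = Cov(Rp, Rm) / Var(Rm) = 0.0448 / 0.0168 = 2.6667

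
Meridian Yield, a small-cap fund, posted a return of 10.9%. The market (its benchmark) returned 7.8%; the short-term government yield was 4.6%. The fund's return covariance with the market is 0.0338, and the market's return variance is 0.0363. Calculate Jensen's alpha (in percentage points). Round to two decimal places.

β = Cov / Var = 0.0338 / 0.0363 = 0.9311
E[R] = Rf + β(Rm − Rf) = 4.6% + 0.9311 × (7.8% − 4.6%) = 7.5795%
α = Rp − E[R] = 10.9% − 7.5795% = 3.3205

3.32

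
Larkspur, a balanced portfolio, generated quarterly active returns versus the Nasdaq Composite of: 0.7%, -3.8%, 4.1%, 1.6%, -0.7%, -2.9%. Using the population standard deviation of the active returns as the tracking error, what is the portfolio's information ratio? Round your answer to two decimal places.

-0.06

r̄ = (0.7 − 3.8 + 4.1 + 1.6 − 0.7 − 2.9) / 6 = -0.1667%
Population std dev = √[43.0333 / 6] = 2.6781%
IR = r̄ / tracking error = -0.1667 / 2.6781 = -0.0622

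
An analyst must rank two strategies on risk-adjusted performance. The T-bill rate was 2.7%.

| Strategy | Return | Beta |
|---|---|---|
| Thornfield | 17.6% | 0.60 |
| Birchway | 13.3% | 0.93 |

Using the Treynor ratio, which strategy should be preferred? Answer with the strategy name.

Thornfield: Treynor = (17.6% − 2.7%) / 0.60 = 24.833
Birchway: Treynor = (13.3% − 2.7%) / 0.93 = 11.398
Highest: Thornfield (24.833).

Thornfield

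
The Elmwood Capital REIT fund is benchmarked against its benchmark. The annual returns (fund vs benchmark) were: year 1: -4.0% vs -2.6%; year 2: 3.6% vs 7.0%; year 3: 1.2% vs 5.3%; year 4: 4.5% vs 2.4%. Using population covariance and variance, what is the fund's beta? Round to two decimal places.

0.69

r̄p = 1.3250%,  r̄m = 3.0250%
Cov = Σ(rp − r̄p)(rm − r̄m) / 4 = 9.1819
Var(rm) = Σ(rm − r̄m)² / 4 = 13.2519
β = Cov / Var = 9.1819 / 13.2519 = 0.6929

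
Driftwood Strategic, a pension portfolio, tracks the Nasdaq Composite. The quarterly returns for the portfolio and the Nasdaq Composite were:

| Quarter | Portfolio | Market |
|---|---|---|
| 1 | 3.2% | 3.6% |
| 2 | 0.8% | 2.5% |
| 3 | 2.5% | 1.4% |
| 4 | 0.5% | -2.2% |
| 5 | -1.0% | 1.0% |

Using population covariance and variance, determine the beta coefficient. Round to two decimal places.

r̄p = 1.2000%,  r̄m = 1.2600%
Cov = Σ(rp − r̄p)(rm − r̄m) / 5 = 1.4720
Var(rm) = Σ(rm − r̄m)² / 5 = 3.8144
β = Cov / Var = 1.4720 / 3.8144 = 0.3859

0.39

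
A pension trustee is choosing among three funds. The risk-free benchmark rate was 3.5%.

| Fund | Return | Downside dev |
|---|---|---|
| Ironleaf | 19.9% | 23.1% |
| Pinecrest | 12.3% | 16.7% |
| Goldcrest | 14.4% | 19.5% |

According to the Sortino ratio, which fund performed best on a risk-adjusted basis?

Ironleaf: Sortino ratio = (19.9% − 3.5%) / 23.1% = 0.710
Pinecrest: Sortino ratio = (12.3% − 3.5%) / 16.7% = 0.527
Goldcrest: Sortino ratio = (14.4% − 3.5%) / 19.5% = 0.559
Highest: Ironleaf (0.710).

Ironleaf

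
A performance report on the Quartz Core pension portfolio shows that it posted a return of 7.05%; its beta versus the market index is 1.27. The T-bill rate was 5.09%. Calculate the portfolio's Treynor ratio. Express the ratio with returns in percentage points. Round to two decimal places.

1.54

Treynor = (Rp − Rf) / β = (7.05% − 5.09%) / 1.27 = 1.96 / 1.27 = 1.5433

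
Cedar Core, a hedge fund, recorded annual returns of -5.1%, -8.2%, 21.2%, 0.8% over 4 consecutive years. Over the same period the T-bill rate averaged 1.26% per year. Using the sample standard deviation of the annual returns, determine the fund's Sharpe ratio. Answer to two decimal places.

0.07

Mean return r̄ = 8.70 / 4 = 2.1750%
Sample σ = √[Σ(r − r̄)² / 3] = √[524.4075 / 3] = √174.8025 = 13.2213%
Sharpe = (r̄ − rf) / σ = (2.1750 − 1.26) / 13.2213 = 0.9150 / 13.2213 = 0.0692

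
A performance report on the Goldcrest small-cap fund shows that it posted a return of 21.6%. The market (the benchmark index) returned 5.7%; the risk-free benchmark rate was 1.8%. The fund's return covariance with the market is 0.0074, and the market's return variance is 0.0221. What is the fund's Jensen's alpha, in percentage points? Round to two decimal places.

18.49

β = Cov / Var = 0.0074 / 0.0221 = 0.3348
E[R] = Rf + β(Rm − Rf) = 1.8% + 0.3348 × (5.7% − 1.8%) = 3.1057%
α = Rp − E[R] = 21.6% − 3.1057% = 18.4943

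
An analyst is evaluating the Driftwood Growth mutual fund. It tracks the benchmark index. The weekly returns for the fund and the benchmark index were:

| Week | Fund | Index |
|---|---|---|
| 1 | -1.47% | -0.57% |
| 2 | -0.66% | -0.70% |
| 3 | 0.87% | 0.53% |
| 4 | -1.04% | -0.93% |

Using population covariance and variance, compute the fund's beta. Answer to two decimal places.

1.40

r̄p = -0.5750%,  r̄m = -0.4175%
Cov = Σ(rp − r̄p)(rm − r̄m) / 4 = 0.4420
Var(rm) = Σ(rm − r̄m)² / 4 = 0.3159
β = Cov / Var = 0.4420 / 0.3159 = 1.3992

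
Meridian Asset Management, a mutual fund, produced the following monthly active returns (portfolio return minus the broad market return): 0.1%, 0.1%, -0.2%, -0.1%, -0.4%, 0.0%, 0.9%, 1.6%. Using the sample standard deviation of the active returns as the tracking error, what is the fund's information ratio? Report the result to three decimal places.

r̄ = (0.1 + 0.1 − 0.2 − 0.1 − 0.4 + 0 + 0.9 + 1.6) / 8 = 2.00 / 8 = 0.2500%
Sample σ = √[Σ(r − r̄)² / 7] = √[3.1000 / 7] = √0.4429 = 0.6655%
IR = r̄ / tracking error = 0.2500 / 0.6655 = 0.3757

0.376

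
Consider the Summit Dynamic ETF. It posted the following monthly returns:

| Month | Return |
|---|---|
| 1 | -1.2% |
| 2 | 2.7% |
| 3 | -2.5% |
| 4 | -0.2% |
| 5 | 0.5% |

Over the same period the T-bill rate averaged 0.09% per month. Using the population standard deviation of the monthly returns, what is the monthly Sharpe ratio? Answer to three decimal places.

-0.132

Mean return μ = -0.70 / 5 = -0.1400%
Population σ = √[Σ(r − μ)² / 5] = √[15.1720 / 5] = √3.0344 = 1.7420%
Sharpe = (μ − rf) / σ = (-0.1400 − 0.09) / 1.7420 = -0.2300 / 1.7420 = -0.1320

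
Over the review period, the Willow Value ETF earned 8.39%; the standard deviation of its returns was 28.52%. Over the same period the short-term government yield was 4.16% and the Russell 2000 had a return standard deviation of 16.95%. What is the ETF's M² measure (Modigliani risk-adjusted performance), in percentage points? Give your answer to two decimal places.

6.67

Sharpe = (Rp − Rf) / σp = (8.39% − 4.16%) / 28.52% = 0.1483
M² = Rf + Sharpe × σm = 4.16% + 0.1483 × 16.95% = 6.6737%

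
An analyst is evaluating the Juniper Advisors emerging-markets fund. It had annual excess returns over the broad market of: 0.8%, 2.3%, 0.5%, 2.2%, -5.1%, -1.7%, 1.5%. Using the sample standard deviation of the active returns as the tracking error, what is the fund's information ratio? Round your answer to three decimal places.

Mean return r̄ = 0.50 / 7 = 0.0714%
Sample σ = √[Σ(r − r̄)² / 6] = √[42.1343 / 6] = √7.0224 = 2.6500%
IR = r̄ / tracking error = 0.0714 / 2.6500 = 0.0269

0.027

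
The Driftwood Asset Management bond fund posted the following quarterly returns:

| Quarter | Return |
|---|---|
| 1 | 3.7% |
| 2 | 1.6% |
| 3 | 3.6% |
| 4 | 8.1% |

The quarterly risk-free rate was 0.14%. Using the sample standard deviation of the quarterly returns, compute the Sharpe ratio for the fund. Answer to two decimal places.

r̄ = (3.7 + 1.6 + 3.6 + 8.1) / 4 = 4.2500%
Σ(r − r̄)² = (3.7 − 4.2500)² + (1.6 − 4.2500)² + … = 22.5700
sample σ = √(22.5700 / 3) = √7.5233 = 2.7429%
Sharpe = (r̄ − rf) / σ = (4.2500 − 0.14) / 2.7429 = 4.1100 / 2.7429 = 1.4984

1.50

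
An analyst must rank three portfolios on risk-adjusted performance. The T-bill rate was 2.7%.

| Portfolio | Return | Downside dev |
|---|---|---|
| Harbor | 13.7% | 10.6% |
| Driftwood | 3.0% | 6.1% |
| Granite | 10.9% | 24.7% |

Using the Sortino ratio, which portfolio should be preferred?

Harbor

Harbor: Sortino ratio = (13.7% − 2.7%) / 10.6% = 1.038
Driftwood: Sortino ratio = (3.0% − 2.7%) / 6.1% = 0.049
Granite: Sortino ratio = (10.9% − 2.7%) / 24.7% = 0.332
Highest: Harbor (1.038).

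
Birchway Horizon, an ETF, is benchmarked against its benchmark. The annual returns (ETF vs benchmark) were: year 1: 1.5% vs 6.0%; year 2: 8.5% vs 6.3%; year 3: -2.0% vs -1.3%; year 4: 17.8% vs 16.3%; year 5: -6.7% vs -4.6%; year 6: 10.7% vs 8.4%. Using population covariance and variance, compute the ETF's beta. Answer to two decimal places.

r̄p = 4.9667%,  r̄m = 5.1833%
Cov = Σ(rp − r̄p)(rm − r̄m) / 6 = 53.5878
Var(rm) = Σ(rm − r̄m)² / 6 = 45.5981
β = Cov / Var = 53.5878 / 45.5981 = 1.1752

1.18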